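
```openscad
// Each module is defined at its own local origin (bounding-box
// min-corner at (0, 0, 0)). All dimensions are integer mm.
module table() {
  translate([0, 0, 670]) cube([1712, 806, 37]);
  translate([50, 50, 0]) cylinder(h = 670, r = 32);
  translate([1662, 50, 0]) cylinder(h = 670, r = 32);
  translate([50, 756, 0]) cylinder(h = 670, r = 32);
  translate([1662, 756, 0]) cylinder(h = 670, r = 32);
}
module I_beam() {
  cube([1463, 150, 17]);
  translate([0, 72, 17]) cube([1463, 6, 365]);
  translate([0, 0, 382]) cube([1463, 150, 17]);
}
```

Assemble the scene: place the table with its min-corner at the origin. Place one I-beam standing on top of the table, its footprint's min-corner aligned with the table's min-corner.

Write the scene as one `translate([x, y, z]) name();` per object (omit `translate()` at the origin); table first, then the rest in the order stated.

table();
translate([0, 0, 707]) I_beam();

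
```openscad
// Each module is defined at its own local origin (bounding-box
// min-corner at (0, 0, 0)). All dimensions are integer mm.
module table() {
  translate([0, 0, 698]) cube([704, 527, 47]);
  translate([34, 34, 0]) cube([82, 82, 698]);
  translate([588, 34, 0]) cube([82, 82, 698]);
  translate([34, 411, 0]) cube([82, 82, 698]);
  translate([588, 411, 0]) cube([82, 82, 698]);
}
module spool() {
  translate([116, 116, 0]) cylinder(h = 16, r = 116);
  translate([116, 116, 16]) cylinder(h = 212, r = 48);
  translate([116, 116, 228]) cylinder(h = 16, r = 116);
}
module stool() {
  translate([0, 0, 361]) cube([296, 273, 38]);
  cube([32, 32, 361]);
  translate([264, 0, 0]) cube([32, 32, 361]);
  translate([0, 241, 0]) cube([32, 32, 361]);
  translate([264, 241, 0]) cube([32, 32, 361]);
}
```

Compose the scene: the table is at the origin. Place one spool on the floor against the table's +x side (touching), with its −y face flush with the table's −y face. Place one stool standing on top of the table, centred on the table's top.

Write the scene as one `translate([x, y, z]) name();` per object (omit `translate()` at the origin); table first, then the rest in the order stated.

table();
translate([704, 0, 0]) spool();
translate([204, 127, 745]) stool();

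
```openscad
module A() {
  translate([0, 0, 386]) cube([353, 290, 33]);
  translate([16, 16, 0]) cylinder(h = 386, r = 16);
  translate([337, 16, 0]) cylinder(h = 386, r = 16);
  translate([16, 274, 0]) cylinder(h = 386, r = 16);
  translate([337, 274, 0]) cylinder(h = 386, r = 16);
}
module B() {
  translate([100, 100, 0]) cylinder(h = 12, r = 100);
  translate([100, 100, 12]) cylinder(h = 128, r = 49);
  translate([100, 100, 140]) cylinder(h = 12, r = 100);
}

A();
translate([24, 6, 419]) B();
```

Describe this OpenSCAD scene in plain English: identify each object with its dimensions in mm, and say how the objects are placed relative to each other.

A is a four-legged stool. The seat is a 353×290×33 mm slab whose top surface is at z = 419 mm; four round legs, each 32 mm in diameter, run from the floor (z = 0) to the underside of the seat, each leg's axis is inset half a diameter from the nearest pair of seat edges (so the leg's bounding box is flush with the corner).

B is a spool: two coaxial disc flanges of radius 100 mm and thickness 12 mm, joined by a core cylinder of radius 49 mm and height 128 mm. The lower flange rests on z = 0 and the three cylinders share a vertical axis.

The spool is on top of the stool.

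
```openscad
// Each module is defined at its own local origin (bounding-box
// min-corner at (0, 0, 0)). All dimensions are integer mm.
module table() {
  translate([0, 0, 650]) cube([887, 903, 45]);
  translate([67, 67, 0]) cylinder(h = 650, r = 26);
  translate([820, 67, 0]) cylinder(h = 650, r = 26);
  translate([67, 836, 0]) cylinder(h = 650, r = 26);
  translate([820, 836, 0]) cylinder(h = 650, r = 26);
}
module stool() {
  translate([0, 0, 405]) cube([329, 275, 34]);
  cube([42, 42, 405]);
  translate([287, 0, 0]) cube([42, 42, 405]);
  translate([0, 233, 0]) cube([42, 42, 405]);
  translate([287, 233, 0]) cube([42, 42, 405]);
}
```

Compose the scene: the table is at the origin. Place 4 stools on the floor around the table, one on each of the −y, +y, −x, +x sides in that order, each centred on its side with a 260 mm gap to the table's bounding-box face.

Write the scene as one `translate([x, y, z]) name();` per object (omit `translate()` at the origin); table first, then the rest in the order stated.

table();
translate([279, -535, 0]) stool();
translate([279, 1163, 0]) stool();
translate([-589, 314, 0]) stool();
translate([1147, 314, 0]) stool();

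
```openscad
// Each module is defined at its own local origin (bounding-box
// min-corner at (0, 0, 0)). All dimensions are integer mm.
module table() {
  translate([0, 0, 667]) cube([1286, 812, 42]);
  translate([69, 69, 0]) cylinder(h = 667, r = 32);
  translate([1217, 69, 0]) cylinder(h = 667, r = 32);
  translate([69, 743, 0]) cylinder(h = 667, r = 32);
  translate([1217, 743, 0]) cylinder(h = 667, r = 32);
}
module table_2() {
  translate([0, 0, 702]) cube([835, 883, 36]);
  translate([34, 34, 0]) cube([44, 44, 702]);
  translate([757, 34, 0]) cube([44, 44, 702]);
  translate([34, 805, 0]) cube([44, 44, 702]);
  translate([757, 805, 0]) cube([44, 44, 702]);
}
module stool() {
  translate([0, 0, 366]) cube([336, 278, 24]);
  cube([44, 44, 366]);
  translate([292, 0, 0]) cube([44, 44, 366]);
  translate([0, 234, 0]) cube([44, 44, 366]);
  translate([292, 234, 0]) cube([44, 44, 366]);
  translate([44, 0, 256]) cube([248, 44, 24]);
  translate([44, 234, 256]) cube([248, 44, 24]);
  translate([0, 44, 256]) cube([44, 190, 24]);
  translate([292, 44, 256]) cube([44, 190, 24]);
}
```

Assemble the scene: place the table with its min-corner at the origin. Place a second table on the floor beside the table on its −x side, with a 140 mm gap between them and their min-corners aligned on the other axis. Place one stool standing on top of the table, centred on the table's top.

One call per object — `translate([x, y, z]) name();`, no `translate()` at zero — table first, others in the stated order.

table();
translate([-975, 0, 0]) table_2();
translate([475, 267, 709]) stool();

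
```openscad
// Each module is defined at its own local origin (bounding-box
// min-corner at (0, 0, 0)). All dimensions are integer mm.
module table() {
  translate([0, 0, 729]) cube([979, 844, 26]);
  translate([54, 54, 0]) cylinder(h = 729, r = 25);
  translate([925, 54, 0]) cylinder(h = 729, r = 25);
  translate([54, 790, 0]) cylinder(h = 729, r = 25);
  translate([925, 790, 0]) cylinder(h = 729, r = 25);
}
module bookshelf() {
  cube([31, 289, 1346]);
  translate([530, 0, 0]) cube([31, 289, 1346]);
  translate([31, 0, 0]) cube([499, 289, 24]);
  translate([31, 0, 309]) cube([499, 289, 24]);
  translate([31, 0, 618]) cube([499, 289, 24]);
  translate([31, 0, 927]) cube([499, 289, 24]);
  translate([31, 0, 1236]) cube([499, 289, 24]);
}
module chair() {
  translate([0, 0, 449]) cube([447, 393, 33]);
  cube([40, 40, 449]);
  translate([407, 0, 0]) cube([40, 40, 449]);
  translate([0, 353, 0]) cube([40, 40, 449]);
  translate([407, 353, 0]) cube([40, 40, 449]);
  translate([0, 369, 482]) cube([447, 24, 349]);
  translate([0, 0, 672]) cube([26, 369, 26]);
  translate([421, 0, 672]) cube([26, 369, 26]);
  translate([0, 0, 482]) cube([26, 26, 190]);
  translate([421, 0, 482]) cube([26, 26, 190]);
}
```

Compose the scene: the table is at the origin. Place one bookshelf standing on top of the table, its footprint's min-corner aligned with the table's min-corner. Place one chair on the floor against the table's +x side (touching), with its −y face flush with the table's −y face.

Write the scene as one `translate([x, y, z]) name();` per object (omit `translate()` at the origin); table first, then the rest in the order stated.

table();
translate([0, 0, 755]) bookshelf();
translate([979, 0, 0]) chair();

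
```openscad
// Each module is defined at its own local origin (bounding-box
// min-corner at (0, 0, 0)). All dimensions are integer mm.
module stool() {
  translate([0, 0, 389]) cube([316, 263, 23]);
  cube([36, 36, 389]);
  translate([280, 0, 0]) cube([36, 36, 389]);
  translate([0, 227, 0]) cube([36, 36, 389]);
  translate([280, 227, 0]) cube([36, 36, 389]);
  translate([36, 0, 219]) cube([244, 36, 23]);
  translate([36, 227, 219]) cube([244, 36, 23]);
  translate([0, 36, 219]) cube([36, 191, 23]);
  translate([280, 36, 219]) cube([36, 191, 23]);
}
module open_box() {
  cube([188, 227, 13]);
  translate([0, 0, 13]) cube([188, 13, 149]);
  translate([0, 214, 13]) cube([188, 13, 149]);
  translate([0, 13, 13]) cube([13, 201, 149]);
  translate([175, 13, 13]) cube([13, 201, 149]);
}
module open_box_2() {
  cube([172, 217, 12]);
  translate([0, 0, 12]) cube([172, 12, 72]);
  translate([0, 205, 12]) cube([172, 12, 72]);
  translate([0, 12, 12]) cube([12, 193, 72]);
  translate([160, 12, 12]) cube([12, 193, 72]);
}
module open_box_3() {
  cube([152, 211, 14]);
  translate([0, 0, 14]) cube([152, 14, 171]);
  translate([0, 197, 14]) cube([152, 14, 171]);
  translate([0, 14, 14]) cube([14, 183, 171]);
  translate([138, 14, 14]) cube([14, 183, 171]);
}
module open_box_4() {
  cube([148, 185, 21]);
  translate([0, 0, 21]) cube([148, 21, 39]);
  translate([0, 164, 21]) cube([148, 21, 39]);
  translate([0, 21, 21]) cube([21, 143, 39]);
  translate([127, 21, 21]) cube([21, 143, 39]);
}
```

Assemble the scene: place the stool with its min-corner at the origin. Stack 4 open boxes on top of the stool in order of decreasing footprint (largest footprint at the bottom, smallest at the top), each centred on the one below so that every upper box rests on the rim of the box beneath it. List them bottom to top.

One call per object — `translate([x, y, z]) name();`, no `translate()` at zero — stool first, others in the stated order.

stool();
translate([64, 18, 412]) open_box();
translate([72, 23, 574]) open_box_2();
translate([82, 26, 658]) open_box_3();
translate([84, 39, 843]) open_box_4();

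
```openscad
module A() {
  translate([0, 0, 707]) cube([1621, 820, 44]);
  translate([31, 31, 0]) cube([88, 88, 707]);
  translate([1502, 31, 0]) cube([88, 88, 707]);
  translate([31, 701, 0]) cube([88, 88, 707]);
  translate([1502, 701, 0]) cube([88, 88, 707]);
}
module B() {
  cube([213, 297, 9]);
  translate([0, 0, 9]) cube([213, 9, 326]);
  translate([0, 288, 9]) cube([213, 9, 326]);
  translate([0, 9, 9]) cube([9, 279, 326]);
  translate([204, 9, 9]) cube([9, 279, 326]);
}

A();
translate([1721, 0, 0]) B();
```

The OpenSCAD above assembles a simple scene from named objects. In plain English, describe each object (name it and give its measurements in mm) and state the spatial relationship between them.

A is a table with a 1621×820 mm rectangular top, 44 mm thick, top surface at z = 751 mm, supported by four 88×88 mm square legs, each inset 31 mm from the nearest pair of top edges, running from the floor.

B is an open storage box with external size 213×297×335 mm and wall thickness 9 mm (the base is also 9 mm thick). The base covers the whole footprint; the four walls stand on the base, with the y-facing walls full-width and the x-facing walls fitting between their inner faces.

The open box is on the floor beside the table on its +x side.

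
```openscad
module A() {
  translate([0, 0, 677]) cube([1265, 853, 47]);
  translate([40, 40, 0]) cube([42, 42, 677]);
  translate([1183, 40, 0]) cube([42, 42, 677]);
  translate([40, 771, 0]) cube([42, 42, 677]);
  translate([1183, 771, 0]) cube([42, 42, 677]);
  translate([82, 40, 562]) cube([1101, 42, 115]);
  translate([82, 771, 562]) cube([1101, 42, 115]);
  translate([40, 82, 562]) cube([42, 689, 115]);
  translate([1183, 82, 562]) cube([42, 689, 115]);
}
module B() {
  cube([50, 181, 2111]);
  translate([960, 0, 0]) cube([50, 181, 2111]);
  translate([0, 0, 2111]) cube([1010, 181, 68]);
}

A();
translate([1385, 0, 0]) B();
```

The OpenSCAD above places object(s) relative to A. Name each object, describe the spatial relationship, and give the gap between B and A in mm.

The door frame's nearest face is 120 mm from the table's +x face.

A is a table. B is a door frame. The door frame is on the floor beside the table on its +x side. The gap between the door frame and the table is 120 mm.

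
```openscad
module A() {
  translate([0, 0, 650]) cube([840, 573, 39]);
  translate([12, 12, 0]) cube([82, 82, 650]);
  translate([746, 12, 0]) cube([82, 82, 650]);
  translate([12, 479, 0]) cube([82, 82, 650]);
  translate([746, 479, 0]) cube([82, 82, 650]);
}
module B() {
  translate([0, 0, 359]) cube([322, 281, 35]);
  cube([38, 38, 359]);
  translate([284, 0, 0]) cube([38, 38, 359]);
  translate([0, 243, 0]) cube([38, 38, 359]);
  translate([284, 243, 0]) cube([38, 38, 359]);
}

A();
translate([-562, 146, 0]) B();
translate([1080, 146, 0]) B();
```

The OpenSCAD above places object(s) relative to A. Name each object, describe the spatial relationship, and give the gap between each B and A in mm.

A is a table. B is a stool. Two stools sit around the table at the −x, +x sides. The gap between each stool and the table is 240 mm.

Each stool's nearest face is 240 mm from the table's bounding box.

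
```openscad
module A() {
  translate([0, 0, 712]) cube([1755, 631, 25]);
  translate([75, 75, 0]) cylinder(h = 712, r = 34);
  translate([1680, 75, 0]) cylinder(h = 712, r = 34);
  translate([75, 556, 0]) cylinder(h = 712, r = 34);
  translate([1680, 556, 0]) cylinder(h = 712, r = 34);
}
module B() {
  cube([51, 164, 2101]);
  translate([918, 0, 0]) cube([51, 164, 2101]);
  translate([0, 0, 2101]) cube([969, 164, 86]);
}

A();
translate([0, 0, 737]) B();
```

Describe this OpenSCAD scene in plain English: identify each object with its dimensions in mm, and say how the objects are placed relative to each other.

A is a table with a 1755×631 mm rectangular top, 25 mm thick, top surface at z = 737 mm, supported by four round legs of 68 mm diameter, each leg's bounding box inset 41 mm from the nearest pair of top edges, running from the floor.

B is a rectangular door frame: two vertical jambs of 51×164 mm section, 2101 mm tall, with a clear opening 867 mm wide between their inner faces. A header 86 mm tall and 164 mm deep lies on top of the jambs and spans the full outside width.

The door frame is on top of the table.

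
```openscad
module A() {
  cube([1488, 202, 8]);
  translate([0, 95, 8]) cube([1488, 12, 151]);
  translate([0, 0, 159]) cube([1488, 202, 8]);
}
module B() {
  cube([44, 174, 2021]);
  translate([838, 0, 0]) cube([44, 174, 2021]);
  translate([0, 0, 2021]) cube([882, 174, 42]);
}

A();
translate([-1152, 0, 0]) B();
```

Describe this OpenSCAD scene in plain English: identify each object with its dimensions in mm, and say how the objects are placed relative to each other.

A is an I-beam lying along x, 1488 mm long. Overall section height 167 mm. Two flanges 202 mm wide (y) and 8 mm thick, one on the floor and one at the top; a web 12 mm thick runs between them, centred on the flange width.

B is a door frame. The clear opening is 794 mm wide and 2021 mm high. Two 44 mm wide jambs, 174 mm deep, stand either side of the opening from the floor to the top of the opening. A 42 mm thick head sits across the top of both jambs, spanning the full outside width of the frame.

The door frame is on the floor beside the I-beam on its −x side.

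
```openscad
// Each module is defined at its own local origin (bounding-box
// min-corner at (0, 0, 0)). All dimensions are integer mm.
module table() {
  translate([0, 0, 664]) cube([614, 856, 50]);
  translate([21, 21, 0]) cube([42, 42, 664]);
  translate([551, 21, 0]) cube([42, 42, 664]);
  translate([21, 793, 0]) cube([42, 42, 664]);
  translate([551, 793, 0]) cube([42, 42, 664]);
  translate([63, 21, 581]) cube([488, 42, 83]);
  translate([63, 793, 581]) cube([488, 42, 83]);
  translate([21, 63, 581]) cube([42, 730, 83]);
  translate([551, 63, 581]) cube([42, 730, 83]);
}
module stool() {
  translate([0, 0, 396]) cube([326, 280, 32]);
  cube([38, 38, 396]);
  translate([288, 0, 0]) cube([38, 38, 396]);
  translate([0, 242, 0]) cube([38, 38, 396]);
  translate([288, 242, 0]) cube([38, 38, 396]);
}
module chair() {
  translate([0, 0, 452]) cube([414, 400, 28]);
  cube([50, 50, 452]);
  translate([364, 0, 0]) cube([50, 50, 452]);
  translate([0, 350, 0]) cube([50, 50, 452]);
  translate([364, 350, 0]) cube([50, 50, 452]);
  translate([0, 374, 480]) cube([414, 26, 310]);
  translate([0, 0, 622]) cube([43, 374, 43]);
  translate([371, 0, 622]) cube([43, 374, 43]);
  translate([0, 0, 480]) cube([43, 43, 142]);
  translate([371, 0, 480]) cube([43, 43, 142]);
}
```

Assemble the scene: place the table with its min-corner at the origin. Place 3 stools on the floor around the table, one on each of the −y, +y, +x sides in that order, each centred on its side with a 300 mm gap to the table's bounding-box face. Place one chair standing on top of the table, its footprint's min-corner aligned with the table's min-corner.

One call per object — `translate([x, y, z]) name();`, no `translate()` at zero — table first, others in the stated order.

table();
translate([144, -580, 0]) stool();
translate([144, 1156, 0]) stool();
translate([914, 288, 0]) stool();
translate([0, 0, 714]) chair();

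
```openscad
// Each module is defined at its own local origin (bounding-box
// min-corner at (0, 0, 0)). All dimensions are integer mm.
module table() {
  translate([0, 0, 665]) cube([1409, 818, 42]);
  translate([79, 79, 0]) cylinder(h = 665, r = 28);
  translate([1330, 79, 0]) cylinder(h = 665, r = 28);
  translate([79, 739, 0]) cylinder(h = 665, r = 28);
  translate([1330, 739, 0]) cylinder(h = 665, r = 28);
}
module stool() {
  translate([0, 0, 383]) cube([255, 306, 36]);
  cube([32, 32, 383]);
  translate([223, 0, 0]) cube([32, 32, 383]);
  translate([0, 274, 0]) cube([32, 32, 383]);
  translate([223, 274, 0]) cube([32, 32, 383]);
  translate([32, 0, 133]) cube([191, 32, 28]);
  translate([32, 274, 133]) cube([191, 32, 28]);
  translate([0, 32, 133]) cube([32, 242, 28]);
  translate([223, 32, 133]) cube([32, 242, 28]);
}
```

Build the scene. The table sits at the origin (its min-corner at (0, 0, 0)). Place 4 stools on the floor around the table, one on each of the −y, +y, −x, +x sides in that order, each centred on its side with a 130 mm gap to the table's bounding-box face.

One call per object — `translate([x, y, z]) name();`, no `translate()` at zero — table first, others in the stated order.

table();
translate([577, -436, 0]) stool();
translate([577, 948, 0]) stool();
translate([-385, 256, 0]) stool();
translate([1539, 256, 0]) stool();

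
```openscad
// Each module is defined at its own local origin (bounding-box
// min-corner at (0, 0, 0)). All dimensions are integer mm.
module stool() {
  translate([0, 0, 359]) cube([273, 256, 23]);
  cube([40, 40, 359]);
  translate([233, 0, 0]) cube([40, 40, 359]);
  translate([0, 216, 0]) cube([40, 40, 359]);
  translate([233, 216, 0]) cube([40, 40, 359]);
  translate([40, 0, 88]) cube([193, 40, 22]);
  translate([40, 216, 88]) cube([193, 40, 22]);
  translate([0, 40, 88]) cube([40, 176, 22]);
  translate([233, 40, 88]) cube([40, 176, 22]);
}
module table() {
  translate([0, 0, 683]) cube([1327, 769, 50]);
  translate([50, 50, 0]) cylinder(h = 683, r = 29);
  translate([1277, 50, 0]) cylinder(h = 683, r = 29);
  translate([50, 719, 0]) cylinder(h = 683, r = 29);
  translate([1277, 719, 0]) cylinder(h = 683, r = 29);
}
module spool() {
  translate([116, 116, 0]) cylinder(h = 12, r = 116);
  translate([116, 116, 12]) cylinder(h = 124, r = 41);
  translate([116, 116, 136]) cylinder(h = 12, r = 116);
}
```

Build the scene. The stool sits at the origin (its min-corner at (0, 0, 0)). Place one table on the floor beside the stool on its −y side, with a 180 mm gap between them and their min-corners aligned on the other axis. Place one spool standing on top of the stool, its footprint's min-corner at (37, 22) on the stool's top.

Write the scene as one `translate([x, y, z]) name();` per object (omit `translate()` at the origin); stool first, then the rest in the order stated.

stool();
translate([0, -949, 0]) table();
translate([37, 22, 382]) spool();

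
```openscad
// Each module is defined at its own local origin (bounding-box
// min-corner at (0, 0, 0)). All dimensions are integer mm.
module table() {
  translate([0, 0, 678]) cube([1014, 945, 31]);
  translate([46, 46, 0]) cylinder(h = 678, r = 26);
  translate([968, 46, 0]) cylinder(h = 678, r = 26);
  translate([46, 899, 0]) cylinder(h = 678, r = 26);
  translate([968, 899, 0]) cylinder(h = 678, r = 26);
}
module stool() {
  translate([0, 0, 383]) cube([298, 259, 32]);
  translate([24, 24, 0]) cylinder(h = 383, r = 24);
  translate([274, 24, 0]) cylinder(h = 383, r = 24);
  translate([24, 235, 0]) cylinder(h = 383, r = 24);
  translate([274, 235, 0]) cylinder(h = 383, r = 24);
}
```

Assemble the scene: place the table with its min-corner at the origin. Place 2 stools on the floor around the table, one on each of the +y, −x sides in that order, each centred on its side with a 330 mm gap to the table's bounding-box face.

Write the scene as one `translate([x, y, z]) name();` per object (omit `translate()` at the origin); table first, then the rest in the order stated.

table();
translate([358, 1275, 0]) stool();
translate([-628, 343, 0]) stool();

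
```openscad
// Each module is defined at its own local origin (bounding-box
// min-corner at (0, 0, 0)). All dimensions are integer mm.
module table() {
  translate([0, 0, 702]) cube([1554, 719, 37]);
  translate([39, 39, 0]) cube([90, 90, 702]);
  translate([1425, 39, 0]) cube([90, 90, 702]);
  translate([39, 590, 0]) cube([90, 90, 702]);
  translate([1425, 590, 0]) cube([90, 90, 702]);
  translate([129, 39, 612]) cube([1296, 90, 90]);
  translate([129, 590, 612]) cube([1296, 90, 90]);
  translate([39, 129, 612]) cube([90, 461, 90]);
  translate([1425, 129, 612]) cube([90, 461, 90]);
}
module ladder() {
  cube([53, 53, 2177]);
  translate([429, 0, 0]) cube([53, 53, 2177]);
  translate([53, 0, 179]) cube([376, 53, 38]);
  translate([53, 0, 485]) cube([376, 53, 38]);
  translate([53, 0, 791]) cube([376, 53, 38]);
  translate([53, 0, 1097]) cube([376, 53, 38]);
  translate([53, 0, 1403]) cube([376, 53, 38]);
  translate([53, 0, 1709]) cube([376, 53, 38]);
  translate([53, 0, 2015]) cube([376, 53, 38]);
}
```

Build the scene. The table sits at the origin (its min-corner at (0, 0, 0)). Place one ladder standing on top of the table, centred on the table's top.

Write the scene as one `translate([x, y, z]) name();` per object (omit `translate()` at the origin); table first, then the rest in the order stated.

table();
translate([536, 333, 739]) ladder();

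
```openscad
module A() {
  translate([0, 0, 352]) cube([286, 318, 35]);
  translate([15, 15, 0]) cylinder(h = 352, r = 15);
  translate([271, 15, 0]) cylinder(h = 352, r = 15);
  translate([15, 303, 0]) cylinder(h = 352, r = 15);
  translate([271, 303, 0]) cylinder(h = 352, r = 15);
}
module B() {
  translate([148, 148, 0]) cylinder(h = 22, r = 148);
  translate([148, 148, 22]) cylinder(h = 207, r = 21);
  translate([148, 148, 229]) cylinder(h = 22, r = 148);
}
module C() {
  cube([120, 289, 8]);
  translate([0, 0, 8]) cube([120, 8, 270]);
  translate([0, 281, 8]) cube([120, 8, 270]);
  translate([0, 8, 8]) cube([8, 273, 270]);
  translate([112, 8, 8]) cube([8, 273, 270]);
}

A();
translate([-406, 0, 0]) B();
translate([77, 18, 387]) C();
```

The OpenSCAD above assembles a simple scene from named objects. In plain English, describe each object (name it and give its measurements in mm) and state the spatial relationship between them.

A is a four-legged stool. The seat is 286×318 mm, 35 mm thick, top at z = 387 mm. It stands on four round legs, each 30 mm in diameter, from z = 0 to the seat underside, each leg's axis is inset half a diameter from the nearest pair of seat edges (so the leg's bounding box is flush with the corner).

B is a spool: two coaxial disc flanges of radius 148 mm and thickness 22 mm, joined by a core cylinder of radius 21 mm and height 207 mm. The lower flange rests on z = 0 and the three cylinders share a vertical axis.

C is an open-topped rectangular box: outside dimensions 120×289×278 mm, with a uniform wall and base thickness of 8 mm. The base is a full 120×289 slab on the floor; four walls sit on top of the base. The front and back walls (the −y and +y sides) span the full width; the two side walls fit between them.

The spool is on the floor beside the stool on its −x side. The open box is on top of the stool.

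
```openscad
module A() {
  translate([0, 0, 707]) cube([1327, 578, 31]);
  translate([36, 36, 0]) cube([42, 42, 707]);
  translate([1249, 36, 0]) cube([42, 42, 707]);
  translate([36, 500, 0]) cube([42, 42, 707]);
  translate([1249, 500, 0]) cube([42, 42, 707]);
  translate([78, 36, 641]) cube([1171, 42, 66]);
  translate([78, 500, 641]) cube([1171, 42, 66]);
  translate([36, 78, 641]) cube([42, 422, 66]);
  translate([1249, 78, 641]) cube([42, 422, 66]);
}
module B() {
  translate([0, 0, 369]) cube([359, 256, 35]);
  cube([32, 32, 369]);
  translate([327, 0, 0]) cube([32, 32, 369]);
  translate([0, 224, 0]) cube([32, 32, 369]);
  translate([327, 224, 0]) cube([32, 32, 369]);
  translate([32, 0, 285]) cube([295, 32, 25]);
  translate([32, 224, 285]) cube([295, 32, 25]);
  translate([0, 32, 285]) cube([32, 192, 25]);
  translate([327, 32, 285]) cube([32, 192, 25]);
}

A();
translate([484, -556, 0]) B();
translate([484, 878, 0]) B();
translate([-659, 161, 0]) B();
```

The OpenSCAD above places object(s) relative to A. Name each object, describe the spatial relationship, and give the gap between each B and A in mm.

A is a table. B is a stool. Three stools sit around the table at the −y, +y, −x sides. The gap between each stool and the table is 300 mm.

Each stool's nearest face is 300 mm from the table's bounding box.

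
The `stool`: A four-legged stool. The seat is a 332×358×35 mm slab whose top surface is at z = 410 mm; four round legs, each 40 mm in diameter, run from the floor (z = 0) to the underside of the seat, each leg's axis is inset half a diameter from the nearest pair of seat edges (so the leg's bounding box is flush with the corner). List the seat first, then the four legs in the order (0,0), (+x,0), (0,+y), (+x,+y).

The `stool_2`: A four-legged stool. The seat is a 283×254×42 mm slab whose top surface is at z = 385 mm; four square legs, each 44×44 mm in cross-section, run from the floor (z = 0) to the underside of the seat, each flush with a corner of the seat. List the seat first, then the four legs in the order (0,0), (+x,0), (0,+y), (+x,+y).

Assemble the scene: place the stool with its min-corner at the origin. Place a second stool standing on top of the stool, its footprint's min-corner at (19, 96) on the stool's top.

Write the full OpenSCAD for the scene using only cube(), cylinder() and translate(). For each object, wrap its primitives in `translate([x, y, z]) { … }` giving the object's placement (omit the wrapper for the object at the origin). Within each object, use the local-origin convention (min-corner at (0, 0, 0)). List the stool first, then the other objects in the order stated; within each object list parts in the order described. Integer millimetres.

translate([0, 0, 375]) cube([332, 358, 35]);
translate([20, 20, 0]) cylinder(h = 375, r = 20);
translate([312, 20, 0]) cylinder(h = 375, r = 20);
translate([20, 338, 0]) cylinder(h = 375, r = 20);
translate([312, 338, 0]) cylinder(h = 375, r = 20);
translate([19, 96, 410]) {
  translate([0, 0, 343]) cube([283, 254, 42]);
  cube([44, 44, 343]);
  translate([239, 0, 0]) cube([44, 44, 343]);
  translate([0, 210, 0]) cube([44, 44, 343]);
  translate([239, 210, 0]) cube([44, 44, 343]);
}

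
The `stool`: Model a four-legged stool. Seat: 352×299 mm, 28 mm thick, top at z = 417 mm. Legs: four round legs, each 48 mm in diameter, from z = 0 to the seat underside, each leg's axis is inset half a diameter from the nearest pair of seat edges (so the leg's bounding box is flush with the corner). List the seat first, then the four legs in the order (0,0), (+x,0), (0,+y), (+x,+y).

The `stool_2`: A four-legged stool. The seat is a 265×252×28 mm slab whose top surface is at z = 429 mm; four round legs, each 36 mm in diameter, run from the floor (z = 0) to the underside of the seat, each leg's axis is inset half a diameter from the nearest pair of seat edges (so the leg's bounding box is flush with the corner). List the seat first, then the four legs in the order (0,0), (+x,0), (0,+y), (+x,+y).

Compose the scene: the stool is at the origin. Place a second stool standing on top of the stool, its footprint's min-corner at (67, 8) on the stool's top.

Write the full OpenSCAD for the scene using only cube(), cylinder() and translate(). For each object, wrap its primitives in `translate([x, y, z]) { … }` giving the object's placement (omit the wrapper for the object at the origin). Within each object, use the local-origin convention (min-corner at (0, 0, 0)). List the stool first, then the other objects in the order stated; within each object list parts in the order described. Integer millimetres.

translate([0, 0, 389]) cube([352, 299, 28]);
translate([24, 24, 0]) cylinder(h = 389, r = 24);
translate([328, 24, 0]) cylinder(h = 389, r = 24);
translate([24, 275, 0]) cylinder(h = 389, r = 24);
translate([328, 275, 0]) cylinder(h = 389, r = 24);
translate([67, 8, 417]) {
  translate([0, 0, 401]) cube([265, 252, 28]);
  translate([18, 18, 0]) cylinder(h = 401, r = 18);
  translate([247, 18, 0]) cylinder(h = 401, r = 18);
  translate([18, 234, 0]) cylinder(h = 401, r = 18);
  translate([247, 234, 0]) cylinder(h = 401, r = 18);
}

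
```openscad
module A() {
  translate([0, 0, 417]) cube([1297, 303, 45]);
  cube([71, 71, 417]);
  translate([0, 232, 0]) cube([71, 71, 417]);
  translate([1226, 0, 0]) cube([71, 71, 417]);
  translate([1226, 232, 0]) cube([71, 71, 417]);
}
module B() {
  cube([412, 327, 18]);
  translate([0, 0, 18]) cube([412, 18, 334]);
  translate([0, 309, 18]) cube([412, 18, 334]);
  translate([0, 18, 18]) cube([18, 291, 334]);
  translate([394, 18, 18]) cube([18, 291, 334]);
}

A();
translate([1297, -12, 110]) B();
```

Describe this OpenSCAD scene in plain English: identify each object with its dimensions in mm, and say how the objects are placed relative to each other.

A is a long wooden bench with a 1297 mm (x) × 303 mm (y) seat, 45 mm thick, its top surface 462 mm above the floor. Four 71 mm square legs at the seat corners, flush with the edges, run from z = 0 to the seat underside.

B is an open storage box with external size 412×327×352 mm and wall thickness 18 mm (the base is also 18 mm thick). The base covers the whole footprint; the four walls stand on the base, with the y-facing walls full-width and the x-facing walls fitting between their inner faces.

The open box is beside the bench with their tops flush at z = 462.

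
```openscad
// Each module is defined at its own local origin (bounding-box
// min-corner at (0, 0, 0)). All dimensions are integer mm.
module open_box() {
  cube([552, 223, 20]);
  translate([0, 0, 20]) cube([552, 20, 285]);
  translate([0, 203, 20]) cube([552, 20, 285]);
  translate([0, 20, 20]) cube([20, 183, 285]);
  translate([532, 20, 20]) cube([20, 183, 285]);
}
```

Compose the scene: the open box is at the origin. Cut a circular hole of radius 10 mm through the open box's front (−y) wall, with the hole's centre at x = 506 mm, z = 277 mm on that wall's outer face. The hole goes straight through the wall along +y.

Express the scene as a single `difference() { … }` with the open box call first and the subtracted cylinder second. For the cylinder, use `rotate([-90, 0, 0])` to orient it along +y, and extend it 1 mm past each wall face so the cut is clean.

difference() {
  open_box();
  translate([506, -1, 277]) rotate([-90, 0, 0]) cylinder(h = 22, r = 10);
}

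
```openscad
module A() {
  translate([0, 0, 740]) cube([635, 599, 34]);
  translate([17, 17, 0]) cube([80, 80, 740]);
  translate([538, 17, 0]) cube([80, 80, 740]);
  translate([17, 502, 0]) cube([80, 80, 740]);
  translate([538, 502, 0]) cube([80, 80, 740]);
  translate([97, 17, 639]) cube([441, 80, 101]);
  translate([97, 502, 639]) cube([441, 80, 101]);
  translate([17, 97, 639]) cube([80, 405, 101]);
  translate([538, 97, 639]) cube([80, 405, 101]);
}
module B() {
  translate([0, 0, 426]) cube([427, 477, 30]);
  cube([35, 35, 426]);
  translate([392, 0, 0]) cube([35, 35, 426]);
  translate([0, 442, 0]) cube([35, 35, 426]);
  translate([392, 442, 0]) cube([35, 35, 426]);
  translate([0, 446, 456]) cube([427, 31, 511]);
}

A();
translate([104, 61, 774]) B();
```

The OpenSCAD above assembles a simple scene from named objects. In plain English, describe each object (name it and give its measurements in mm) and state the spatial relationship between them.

A is a rectangular dining table. The top is 635×599×34 mm with its upper surface at z = 774 mm. It stands on four 80×80 mm square legs, each inset 17 mm from the nearest pair of top edges, running from the floor to the underside of the top. Four apron rails, 80 mm thick and 101 mm tall, run between adjacent legs with their top edges flush with the underside of the top and their outer faces flush with the legs' outer faces.

B is a chair: 427×477 mm seat, 30 mm thick, top at z = 456 mm, on four 35 mm square corner legs flush with the seat edges. A 31 mm thick backrest slab spans the full seat width, extending 511 mm above the seat top, its back face flush with the seat's +y edge.

The chair is on top of the table, centred.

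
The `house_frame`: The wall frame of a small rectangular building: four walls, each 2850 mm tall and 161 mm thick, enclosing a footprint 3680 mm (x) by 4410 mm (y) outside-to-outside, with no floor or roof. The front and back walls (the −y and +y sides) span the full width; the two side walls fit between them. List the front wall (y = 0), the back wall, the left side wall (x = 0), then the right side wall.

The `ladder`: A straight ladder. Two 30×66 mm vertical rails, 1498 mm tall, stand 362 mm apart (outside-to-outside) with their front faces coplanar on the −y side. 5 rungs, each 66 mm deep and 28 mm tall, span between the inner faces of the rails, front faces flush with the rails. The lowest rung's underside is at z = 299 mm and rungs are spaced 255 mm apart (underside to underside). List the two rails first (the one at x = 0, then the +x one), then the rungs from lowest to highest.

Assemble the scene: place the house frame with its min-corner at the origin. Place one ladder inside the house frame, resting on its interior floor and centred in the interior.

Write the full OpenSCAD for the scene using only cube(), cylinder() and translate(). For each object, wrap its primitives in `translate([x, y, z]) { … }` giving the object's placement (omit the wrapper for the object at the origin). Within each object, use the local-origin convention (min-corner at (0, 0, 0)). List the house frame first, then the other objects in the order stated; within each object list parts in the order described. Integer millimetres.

cube([3680, 161, 2850]);
translate([0, 4249, 0]) cube([3680, 161, 2850]);
translate([0, 161, 0]) cube([161, 4088, 2850]);
translate([3519, 161, 0]) cube([161, 4088, 2850]);
translate([1659, 2172, 0]) {
  cube([30, 66, 1498]);
  translate([332, 0, 0]) cube([30, 66, 1498]);
  translate([30, 0, 299]) cube([302, 66, 28]);
  translate([30, 0, 554]) cube([302, 66, 28]);
  translate([30, 0, 809]) cube([302, 66, 28]);
  translate([30, 0, 1064]) cube([302, 66, 28]);
  translate([30, 0, 1319]) cube([302, 66, 28]);
}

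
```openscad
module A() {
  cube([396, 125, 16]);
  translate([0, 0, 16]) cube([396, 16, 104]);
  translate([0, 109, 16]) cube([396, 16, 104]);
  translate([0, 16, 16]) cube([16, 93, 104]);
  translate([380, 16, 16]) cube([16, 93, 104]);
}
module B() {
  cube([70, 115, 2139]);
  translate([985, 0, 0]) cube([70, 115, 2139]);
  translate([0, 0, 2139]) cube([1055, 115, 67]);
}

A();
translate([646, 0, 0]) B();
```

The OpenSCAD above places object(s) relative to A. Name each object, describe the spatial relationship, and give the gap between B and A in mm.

A is an open box. B is a door frame. The door frame is on the floor beside the open box on its +x side. The gap between the door frame and the open box is 250 mm.

The door frame's nearest face is 250 mm from the open box's +x face.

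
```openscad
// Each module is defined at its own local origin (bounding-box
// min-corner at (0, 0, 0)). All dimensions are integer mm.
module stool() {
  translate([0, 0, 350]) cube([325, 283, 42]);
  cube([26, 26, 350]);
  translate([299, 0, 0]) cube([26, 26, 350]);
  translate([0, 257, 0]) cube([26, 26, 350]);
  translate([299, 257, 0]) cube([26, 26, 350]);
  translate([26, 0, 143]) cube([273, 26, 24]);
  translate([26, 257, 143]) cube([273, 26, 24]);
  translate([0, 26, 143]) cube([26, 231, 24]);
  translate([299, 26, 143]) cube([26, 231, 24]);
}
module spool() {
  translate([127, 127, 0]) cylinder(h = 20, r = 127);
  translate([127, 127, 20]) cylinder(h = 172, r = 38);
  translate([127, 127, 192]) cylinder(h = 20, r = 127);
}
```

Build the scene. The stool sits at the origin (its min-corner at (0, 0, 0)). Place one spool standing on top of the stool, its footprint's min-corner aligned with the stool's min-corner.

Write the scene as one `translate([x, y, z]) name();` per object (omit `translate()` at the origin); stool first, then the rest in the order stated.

stool();
translate([0, 0, 392]) spool();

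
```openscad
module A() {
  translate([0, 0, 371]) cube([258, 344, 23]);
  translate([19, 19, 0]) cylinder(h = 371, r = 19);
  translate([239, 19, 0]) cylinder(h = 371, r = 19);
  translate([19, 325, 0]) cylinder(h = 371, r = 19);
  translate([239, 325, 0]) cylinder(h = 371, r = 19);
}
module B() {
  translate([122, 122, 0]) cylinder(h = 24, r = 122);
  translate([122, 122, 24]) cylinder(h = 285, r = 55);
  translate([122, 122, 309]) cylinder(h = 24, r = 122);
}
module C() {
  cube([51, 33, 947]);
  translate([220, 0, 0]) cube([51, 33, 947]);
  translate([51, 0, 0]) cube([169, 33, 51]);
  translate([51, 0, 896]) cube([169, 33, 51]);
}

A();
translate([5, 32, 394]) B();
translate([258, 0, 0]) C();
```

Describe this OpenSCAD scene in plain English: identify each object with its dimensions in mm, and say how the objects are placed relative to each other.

A is a four-legged stool. The seat is a 258×344×23 mm slab whose top surface is at z = 394 mm; four round legs, each 38 mm in diameter, run from the floor (z = 0) to the underside of the seat, each leg's axis is inset half a diameter from the nearest pair of seat edges (so the leg's bounding box is flush with the corner).

B is a spool: two coaxial disc flanges of radius 122 mm and thickness 24 mm, joined by a core cylinder of radius 55 mm and height 285 mm. The lower flange rests on z = 0 and the three cylinders share a vertical axis.

C is a picture frame with a 169×845 mm rectangular opening (x by z) and a uniform 51 mm border on every side. Frame depth is 33 mm along y. It is built from two vertical stiles running the full outside height and two horizontal rails spanning the gap between the stiles.

The spool is on top of the stool. The picture frame is against the stool's +x side, with their −y faces flush.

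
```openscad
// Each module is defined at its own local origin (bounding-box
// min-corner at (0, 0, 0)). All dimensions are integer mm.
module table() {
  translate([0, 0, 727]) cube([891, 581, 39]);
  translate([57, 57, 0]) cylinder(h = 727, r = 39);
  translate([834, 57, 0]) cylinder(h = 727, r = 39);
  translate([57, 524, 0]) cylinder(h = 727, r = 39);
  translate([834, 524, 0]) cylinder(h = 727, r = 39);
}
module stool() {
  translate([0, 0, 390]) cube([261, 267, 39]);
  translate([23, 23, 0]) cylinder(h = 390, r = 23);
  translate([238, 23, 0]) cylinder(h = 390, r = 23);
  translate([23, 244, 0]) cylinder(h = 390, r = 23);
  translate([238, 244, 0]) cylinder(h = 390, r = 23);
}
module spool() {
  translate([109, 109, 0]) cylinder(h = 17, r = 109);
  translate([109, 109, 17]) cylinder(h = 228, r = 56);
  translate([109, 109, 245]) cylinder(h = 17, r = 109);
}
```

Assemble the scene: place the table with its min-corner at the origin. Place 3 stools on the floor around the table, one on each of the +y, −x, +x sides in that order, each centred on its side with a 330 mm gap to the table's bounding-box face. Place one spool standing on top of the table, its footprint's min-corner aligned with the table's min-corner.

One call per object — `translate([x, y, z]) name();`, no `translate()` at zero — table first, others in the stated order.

table();
translate([315, 911, 0]) stool();
translate([-591, 157, 0]) stool();
translate([1221, 157, 0]) stool();
translate([0, 0, 766]) spool();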